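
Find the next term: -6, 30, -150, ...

Ratios: 30 / -6 = -5.0
This is a geometric sequence with common ratio r = -5.
Next term = -150 * -5 = 750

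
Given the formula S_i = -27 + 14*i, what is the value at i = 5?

S_5 = -27 + 14*5 = -27 + 70 = 43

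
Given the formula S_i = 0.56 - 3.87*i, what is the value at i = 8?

S_8 = 0.56 + -3.87*8 = 0.56 + -30.96 = -30.4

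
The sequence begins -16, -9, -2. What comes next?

Differences: -9 - -16 = 7
This is an arithmetic sequence with common difference d = 7.
Next term = -2 + 7 = 5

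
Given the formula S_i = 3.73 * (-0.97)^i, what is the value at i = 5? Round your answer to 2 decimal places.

S_5 = 3.73 * (-0.97)^5 ≈ 3.73 * -0.8587 ≈ -3.2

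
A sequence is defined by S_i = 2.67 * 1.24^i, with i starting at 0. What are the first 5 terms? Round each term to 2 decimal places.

This is a geometric sequence.
i=0: S_0 = 2.67 * 1.24^0 = 2.67
i=1: S_1 = 2.67 * 1.24^1 ≈ 3.31
i=2: S_2 = 2.67 * 1.24^2 ≈ 4.11
i=3: S_3 = 2.67 * 1.24^3 ≈ 5.09
i=4: S_4 = 2.67 * 1.24^4 ≈ 6.31
The first 5 terms are: [2.67, 3.31, 4.11, 5.09, 6.31]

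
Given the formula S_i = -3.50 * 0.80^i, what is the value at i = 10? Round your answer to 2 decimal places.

S_10 = -3.5 * 0.8^10 ≈ -3.5 * 0.1074 ≈ -0.38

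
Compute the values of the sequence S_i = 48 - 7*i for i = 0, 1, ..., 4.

This is an arithmetic sequence.
i=0: S_0 = 48 + -7*0 = 48
i=1: S_1 = 48 + -7*1 = 41
i=2: S_2 = 48 + -7*2 = 34
i=3: S_3 = 48 + -7*3 = 27
i=4: S_4 = 48 + -7*4 = 20
The first 5 terms are: [48, 41, 34, 27, 20]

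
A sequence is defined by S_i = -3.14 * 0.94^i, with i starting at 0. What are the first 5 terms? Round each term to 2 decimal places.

This is a geometric sequence.
i=0: S_0 = -3.14 * 0.94^0 = -3.14
i=1: S_1 = -3.14 * 0.94^1 ≈ -2.95
i=2: S_2 = -3.14 * 0.94^2 ≈ -2.77
i=3: S_3 = -3.14 * 0.94^3 ≈ -2.61
i=4: S_4 = -3.14 * 0.94^4 ≈ -2.45
The first 5 terms are: [-3.14, -2.95, -2.77, -2.61, -2.45]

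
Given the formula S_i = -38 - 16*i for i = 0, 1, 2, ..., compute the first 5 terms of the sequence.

This is an arithmetic sequence.
i=0: S_0 = -38 + -16*0 = -38
i=1: S_1 = -38 + -16*1 = -54
i=2: S_2 = -38 + -16*2 = -70
i=3: S_3 = -38 + -16*3 = -86
i=4: S_4 = -38 + -16*4 = -102
The first 5 terms are: [-38, -54, -70, -86, -102]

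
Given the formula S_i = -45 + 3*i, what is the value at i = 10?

S_10 = -45 + 3*10 = -45 + 30 = -15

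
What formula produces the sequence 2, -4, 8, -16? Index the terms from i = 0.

Check ratios: -4 / 2 = -2.0
Common ratio r = -2.
First term a = 2.
Formula: S_i = 2 * (-2)^i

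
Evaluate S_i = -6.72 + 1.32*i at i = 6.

S_6 = -6.72 + 1.32*6 = -6.72 + 7.92 = 1.2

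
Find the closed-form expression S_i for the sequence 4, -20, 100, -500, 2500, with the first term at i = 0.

Check ratios: -20 / 4 = -5.0
Common ratio r = -5.
First term a = 4.
Formula: S_i = 4 * (-5)^i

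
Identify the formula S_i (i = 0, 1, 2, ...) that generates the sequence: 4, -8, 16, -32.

Check ratios: -8 / 4 = -2.0
Common ratio r = -2.
First term a = 4.
Formula: S_i = 4 * (-2)^i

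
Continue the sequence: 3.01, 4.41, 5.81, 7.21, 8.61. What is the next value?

Differences: 4.41 - 3.01 = 1.4
This is an arithmetic sequence with common difference d = 1.4.
Next term = 8.61 + 1.4 = 10.01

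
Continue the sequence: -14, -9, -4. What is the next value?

Differences: -9 - -14 = 5
This is an arithmetic sequence with common difference d = 5.
Next term = -4 + 5 = 1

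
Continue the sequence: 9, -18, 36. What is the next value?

Ratios: -18 / 9 = -2.0
This is a geometric sequence with common ratio r = -2.
Next term = 36 * -2 = -72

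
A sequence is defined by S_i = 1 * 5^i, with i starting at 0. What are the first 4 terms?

This is a geometric sequence.
i=0: S_0 = 1 * 5^0 = 1
i=1: S_1 = 1 * 5^1 = 5
i=2: S_2 = 1 * 5^2 = 25
i=3: S_3 = 1 * 5^3 = 125
The first 4 terms are: [1, 5, 25, 125]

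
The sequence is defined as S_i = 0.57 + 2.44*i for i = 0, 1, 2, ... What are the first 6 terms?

This is an arithmetic sequence.
i=0: S_0 = 0.57 + 2.44*0 = 0.57
i=1: S_1 = 0.57 + 2.44*1 = 3.01
i=2: S_2 = 0.57 + 2.44*2 = 5.45
i=3: S_3 = 0.57 + 2.44*3 = 7.89
i=4: S_4 = 0.57 + 2.44*4 = 10.33
i=5: S_5 = 0.57 + 2.44*5 = 12.77
The first 6 terms are: [0.57, 3.01, 5.45, 7.89, 10.33, 12.77]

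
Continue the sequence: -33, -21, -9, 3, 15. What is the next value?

Differences: -21 - -33 = 12
This is an arithmetic sequence with common difference d = 12.
Next term = 15 + 12 = 27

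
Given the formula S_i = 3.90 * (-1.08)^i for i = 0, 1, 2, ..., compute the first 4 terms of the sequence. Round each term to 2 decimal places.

This is a geometric sequence.
i=0: S_0 = 3.9 * (-1.08)^0 = 3.9
i=1: S_1 = 3.9 * (-1.08)^1 ≈ -4.21
i=2: S_2 = 3.9 * (-1.08)^2 ≈ 4.55
i=3: S_3 = 3.9 * (-1.08)^3 ≈ -4.91
The first 4 terms are: [3.9, -4.21, 4.55, -4.91]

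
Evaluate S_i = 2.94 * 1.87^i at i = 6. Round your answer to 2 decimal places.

S_6 = 2.94 * 1.87^6 ≈ 2.94 * 42.7612 ≈ 125.72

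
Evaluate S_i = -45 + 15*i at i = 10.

S_10 = -45 + 15*10 = -45 + 150 = 105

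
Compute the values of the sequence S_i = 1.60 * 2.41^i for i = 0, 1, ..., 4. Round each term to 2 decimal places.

This is a geometric sequence.
i=0: S_0 = 1.6 * 2.41^0 = 1.6
i=1: S_1 = 1.6 * 2.41^1 ≈ 3.86
i=2: S_2 = 1.6 * 2.41^2 ≈ 9.29
i=3: S_3 = 1.6 * 2.41^3 ≈ 22.4
i=4: S_4 = 1.6 * 2.41^4 ≈ 53.97
The first 5 terms are: [1.6, 3.86, 9.29, 22.4, 53.97]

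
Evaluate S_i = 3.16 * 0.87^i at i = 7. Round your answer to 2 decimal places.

S_7 = 3.16 * 0.87^7 ≈ 3.16 * 0.3773 ≈ 1.19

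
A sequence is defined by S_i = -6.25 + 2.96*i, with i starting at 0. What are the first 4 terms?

This is an arithmetic sequence.
i=0: S_0 = -6.25 + 2.96*0 = -6.25
i=1: S_1 = -6.25 + 2.96*1 = -3.29
i=2: S_2 = -6.25 + 2.96*2 = -0.33
i=3: S_3 = -6.25 + 2.96*3 = 2.63
The first 4 terms are: [-6.25, -3.29, -0.33, 2.63]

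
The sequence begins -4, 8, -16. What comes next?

Ratios: 8 / -4 = -2.0
This is a geometric sequence with common ratio r = -2.
Next term = -16 * -2 = 32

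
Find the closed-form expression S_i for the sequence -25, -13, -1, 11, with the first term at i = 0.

Check differences: -13 - -25 = 12
-1 - -13 = 12
Common difference d = 12.
First term a = -25.
Formula: S_i = -25 + 12*i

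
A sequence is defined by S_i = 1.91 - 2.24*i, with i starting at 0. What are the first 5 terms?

This is an arithmetic sequence.
i=0: S_0 = 1.91 + -2.24*0 = 1.91
i=1: S_1 = 1.91 + -2.24*1 = -0.33
i=2: S_2 = 1.91 + -2.24*2 = -2.57
i=3: S_3 = 1.91 + -2.24*3 = -4.81
i=4: S_4 = 1.91 + -2.24*4 = -7.05
The first 5 terms are: [1.91, -0.33, -2.57, -4.81, -7.05]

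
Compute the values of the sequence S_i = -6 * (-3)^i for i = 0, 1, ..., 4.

This is a geometric sequence.
i=0: S_0 = -6 * (-3)^0 = -6
i=1: S_1 = -6 * (-3)^1 = 18
i=2: S_2 = -6 * (-3)^2 = -54
i=3: S_3 = -6 * (-3)^3 = 162
i=4: S_4 = -6 * (-3)^4 = -486
The first 5 terms are: [-6, 18, -54, 162, -486]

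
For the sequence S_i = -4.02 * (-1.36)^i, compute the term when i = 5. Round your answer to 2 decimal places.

S_5 = -4.02 * (-1.36)^5 ≈ -4.02 * -4.6526 ≈ 18.7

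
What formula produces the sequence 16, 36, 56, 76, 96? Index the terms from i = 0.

Check differences: 36 - 16 = 20
56 - 36 = 20
Common difference d = 20.
First term a = 16.
Formula: S_i = 16 + 20*i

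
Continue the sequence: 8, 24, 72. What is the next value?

Ratios: 24 / 8 = 3.0
This is a geometric sequence with common ratio r = 3.
Next term = 72 * 3 = 216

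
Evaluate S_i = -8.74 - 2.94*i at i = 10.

S_10 = -8.74 + -2.94*10 = -8.74 + -29.4 = -38.14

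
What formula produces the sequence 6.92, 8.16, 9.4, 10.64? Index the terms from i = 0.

Check differences: 8.16 - 6.92 = 1.24
9.4 - 8.16 = 1.24
Common difference d = 1.24.
First term a = 6.92.
Formula: S_i = 6.92 + 1.24*i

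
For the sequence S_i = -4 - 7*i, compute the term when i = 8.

S_8 = -4 + -7*8 = -4 + -56 = -60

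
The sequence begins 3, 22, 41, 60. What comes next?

Differences: 22 - 3 = 19
This is an arithmetic sequence with common difference d = 19.
Next term = 60 + 19 = 79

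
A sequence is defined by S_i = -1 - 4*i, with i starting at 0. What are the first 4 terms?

This is an arithmetic sequence.
i=0: S_0 = -1 + -4*0 = -1
i=1: S_1 = -1 + -4*1 = -5
i=2: S_2 = -1 + -4*2 = -9
i=3: S_3 = -1 + -4*3 = -13
The first 4 terms are: [-1, -5, -9, -13]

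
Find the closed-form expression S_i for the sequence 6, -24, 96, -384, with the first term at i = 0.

Check ratios: -24 / 6 = -4.0
Common ratio r = -4.
First term a = 6.
Formula: S_i = 6 * (-4)^i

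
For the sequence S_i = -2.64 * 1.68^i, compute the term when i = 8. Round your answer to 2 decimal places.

S_8 = -2.64 * 1.68^8 ≈ -2.64 * 63.4562 ≈ -167.52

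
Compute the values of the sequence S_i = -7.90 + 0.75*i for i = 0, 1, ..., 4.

This is an arithmetic sequence.
i=0: S_0 = -7.9 + 0.75*0 = -7.9
i=1: S_1 = -7.9 + 0.75*1 = -7.15
i=2: S_2 = -7.9 + 0.75*2 = -6.4
i=3: S_3 = -7.9 + 0.75*3 = -5.65
i=4: S_4 = -7.9 + 0.75*4 = -4.9
The first 5 terms are: [-7.9, -7.15, -6.4, -5.65, -4.9]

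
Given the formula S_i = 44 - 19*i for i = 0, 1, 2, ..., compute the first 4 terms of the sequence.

This is an arithmetic sequence.
i=0: S_0 = 44 + -19*0 = 44
i=1: S_1 = 44 + -19*1 = 25
i=2: S_2 = 44 + -19*2 = 6
i=3: S_3 = 44 + -19*3 = -13
The first 4 terms are: [44, 25, 6, -13]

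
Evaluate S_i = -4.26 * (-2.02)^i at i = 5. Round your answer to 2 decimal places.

S_5 = -4.26 * (-2.02)^5 ≈ -4.26 * -33.6323 ≈ 143.27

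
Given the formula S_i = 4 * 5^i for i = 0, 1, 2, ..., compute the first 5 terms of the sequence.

This is a geometric sequence.
i=0: S_0 = 4 * 5^0 = 4
i=1: S_1 = 4 * 5^1 = 20
i=2: S_2 = 4 * 5^2 = 100
i=3: S_3 = 4 * 5^3 = 500
i=4: S_4 = 4 * 5^4 = 2500
The first 5 terms are: [4, 20, 100, 500, 2500]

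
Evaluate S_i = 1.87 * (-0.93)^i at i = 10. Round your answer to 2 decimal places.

S_10 = 1.87 * (-0.93)^10 ≈ 1.87 * 0.484 ≈ 0.91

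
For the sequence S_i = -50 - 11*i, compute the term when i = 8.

S_8 = -50 + -11*8 = -50 + -88 = -138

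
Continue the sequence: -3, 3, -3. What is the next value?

Ratios: 3 / -3 = -1.0
This is a geometric sequence with common ratio r = -1.
Next term = -3 * -1 = 3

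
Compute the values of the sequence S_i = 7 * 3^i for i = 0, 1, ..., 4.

This is a geometric sequence.
i=0: S_0 = 7 * 3^0 = 7
i=1: S_1 = 7 * 3^1 = 21
i=2: S_2 = 7 * 3^2 = 63
i=3: S_3 = 7 * 3^3 = 189
i=4: S_4 = 7 * 3^4 = 567
The first 5 terms are: [7, 21, 63, 189, 567]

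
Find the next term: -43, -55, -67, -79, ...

Differences: -55 - -43 = -12
This is an arithmetic sequence with common difference d = -12.
Next term = -79 + -12 = -91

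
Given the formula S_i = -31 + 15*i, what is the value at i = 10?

S_10 = -31 + 15*10 = -31 + 150 = 119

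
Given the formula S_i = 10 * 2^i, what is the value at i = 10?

S_10 = 10 * 2^10 = 10 * 1024 = 10240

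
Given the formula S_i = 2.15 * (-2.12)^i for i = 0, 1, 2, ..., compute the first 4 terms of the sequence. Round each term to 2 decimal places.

This is a geometric sequence.
i=0: S_0 = 2.15 * (-2.12)^0 = 2.15
i=1: S_1 = 2.15 * (-2.12)^1 ≈ -4.56
i=2: S_2 = 2.15 * (-2.12)^2 ≈ 9.66
i=3: S_3 = 2.15 * (-2.12)^3 ≈ -20.49
The first 4 terms are: [2.15, -4.56, 9.66, -20.49]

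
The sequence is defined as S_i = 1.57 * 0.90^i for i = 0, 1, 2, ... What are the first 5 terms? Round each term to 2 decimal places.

This is a geometric sequence.
i=0: S_0 = 1.57 * 0.9^0 = 1.57
i=1: S_1 = 1.57 * 0.9^1 ≈ 1.41
i=2: S_2 = 1.57 * 0.9^2 ≈ 1.27
i=3: S_3 = 1.57 * 0.9^3 ≈ 1.14
i=4: S_4 = 1.57 * 0.9^4 ≈ 1.03
The first 5 terms are: [1.57, 1.41, 1.27, 1.14, 1.03]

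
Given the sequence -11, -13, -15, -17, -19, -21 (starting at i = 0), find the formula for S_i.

Check differences: -13 - -11 = -2
-15 - -13 = -2
Common difference d = -2.
First term a = -11.
Formula: S_i = -11 - 2*i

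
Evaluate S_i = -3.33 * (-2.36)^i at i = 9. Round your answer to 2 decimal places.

S_9 = -3.33 * (-2.36)^9 ≈ -3.33 * -2270.9524 ≈ 7562.27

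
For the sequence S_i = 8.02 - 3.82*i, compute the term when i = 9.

S_9 = 8.02 + -3.82*9 = 8.02 + -34.38 = -26.36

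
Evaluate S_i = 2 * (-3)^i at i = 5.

S_5 = 2 * (-3)^5 = 2 * -243 = -486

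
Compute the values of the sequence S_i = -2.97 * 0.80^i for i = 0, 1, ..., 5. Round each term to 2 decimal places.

This is a geometric sequence.
i=0: S_0 = -2.97 * 0.8^0 = -2.97
i=1: S_1 = -2.97 * 0.8^1 ≈ -2.38
i=2: S_2 = -2.97 * 0.8^2 ≈ -1.9
i=3: S_3 = -2.97 * 0.8^3 ≈ -1.52
i=4: S_4 = -2.97 * 0.8^4 ≈ -1.22
i=5: S_5 = -2.97 * 0.8^5 ≈ -0.97
The first 6 terms are: [-2.97, -2.38, -1.9, -1.52, -1.22, -0.97]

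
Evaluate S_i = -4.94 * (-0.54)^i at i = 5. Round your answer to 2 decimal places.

S_5 = -4.94 * (-0.54)^5 ≈ -4.94 * -0.0459 ≈ 0.23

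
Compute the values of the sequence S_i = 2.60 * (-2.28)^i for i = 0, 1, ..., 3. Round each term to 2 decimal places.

This is a geometric sequence.
i=0: S_0 = 2.6 * (-2.28)^0 = 2.6
i=1: S_1 = 2.6 * (-2.28)^1 ≈ -5.93
i=2: S_2 = 2.6 * (-2.28)^2 ≈ 13.52
i=3: S_3 = 2.6 * (-2.28)^3 ≈ -30.82
The first 4 terms are: [2.6, -5.93, 13.52, -30.82]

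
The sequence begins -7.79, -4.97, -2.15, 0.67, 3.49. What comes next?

Differences: -4.97 - -7.79 = 2.82
This is an arithmetic sequence with common difference d = 2.82.
Next term = 3.49 + 2.82 = 6.31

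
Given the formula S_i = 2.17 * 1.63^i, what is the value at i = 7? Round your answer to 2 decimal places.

S_7 = 2.17 * 1.63^7 ≈ 2.17 * 30.5713 ≈ 66.34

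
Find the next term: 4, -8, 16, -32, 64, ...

Ratios: -8 / 4 = -2.0
This is a geometric sequence with common ratio r = -2.
Next term = 64 * -2 = -128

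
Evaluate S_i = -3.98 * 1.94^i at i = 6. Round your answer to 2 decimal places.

S_6 = -3.98 * 1.94^6 ≈ -3.98 * 53.3102 ≈ -212.17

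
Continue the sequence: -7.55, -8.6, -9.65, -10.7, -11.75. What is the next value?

Differences: -8.6 - -7.55 = -1.05
This is an arithmetic sequence with common difference d = -1.05.
Next term = -11.75 + -1.05 = -12.8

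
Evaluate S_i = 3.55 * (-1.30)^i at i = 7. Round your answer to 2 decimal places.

S_7 = 3.55 * (-1.3)^7 ≈ 3.55 * -6.2749 ≈ -22.28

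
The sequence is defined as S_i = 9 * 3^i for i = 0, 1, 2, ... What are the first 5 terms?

This is a geometric sequence.
i=0: S_0 = 9 * 3^0 = 9
i=1: S_1 = 9 * 3^1 = 27
i=2: S_2 = 9 * 3^2 = 81
i=3: S_3 = 9 * 3^3 = 243
i=4: S_4 = 9 * 3^4 = 729
The first 5 terms are: [9, 27, 81, 243, 729]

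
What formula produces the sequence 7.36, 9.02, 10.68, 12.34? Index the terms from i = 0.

Check differences: 9.02 - 7.36 = 1.66
10.68 - 9.02 = 1.66
Common difference d = 1.66.
First term a = 7.36.
Formula: S_i = 7.36 + 1.66*i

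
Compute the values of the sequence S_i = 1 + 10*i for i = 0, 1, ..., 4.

This is an arithmetic sequence.
i=0: S_0 = 1 + 10*0 = 1
i=1: S_1 = 1 + 10*1 = 11
i=2: S_2 = 1 + 10*2 = 21
i=3: S_3 = 1 + 10*3 = 31
i=4: S_4 = 1 + 10*4 = 41
The first 5 terms are: [1, 11, 21, 31, 41]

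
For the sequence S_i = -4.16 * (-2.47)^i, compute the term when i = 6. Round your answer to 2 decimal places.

S_6 = -4.16 * (-2.47)^6 ≈ -4.16 * 227.0815 ≈ -944.66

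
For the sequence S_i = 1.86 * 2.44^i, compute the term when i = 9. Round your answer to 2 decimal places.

S_9 = 1.86 * 2.44^9 ≈ 1.86 * 3065.5502 ≈ 5701.92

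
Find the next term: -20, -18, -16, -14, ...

Differences: -18 - -20 = 2
This is an arithmetic sequence with common difference d = 2.
Next term = -14 + 2 = -12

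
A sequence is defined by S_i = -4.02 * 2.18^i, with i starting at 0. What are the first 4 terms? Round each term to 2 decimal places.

This is a geometric sequence.
i=0: S_0 = -4.02 * 2.18^0 = -4.02
i=1: S_1 = -4.02 * 2.18^1 ≈ -8.76
i=2: S_2 = -4.02 * 2.18^2 ≈ -19.1
i=3: S_3 = -4.02 * 2.18^3 ≈ -41.65
The first 4 terms are: [-4.02, -8.76, -19.1, -41.65]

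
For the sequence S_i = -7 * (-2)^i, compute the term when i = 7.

S_7 = -7 * (-2)^7 = -7 * -128 = 896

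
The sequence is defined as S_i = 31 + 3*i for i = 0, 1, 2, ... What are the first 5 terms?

This is an arithmetic sequence.
i=0: S_0 = 31 + 3*0 = 31
i=1: S_1 = 31 + 3*1 = 34
i=2: S_2 = 31 + 3*2 = 37
i=3: S_3 = 31 + 3*3 = 40
i=4: S_4 = 31 + 3*4 = 43
The first 5 terms are: [31, 34, 37, 40, 43]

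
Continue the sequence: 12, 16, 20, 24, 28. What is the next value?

Differences: 16 - 12 = 4
This is an arithmetic sequence with common difference d = 4.
Next term = 28 + 4 = 32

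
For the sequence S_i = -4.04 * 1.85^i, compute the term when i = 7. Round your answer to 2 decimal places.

S_7 = -4.04 * 1.85^7 ≈ -4.04 * 74.1655 ≈ -299.63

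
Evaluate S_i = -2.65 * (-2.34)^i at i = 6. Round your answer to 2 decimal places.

S_6 = -2.65 * (-2.34)^6 ≈ -2.65 * 164.1705 ≈ -435.05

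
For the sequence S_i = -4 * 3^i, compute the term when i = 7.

S_7 = -4 * 3^7 = -4 * 2187 = -8748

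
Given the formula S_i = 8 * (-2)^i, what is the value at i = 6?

S_6 = 8 * (-2)^6 = 8 * 64 = 512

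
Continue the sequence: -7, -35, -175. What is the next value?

Ratios: -35 / -7 = 5.0
This is a geometric sequence with common ratio r = 5.
Next term = -175 * 5 = -875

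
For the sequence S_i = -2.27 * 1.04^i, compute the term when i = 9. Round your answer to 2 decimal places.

S_9 = -2.27 * 1.04^9 ≈ -2.27 * 1.4233 ≈ -3.23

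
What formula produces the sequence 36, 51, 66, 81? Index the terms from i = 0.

Check differences: 51 - 36 = 15
66 - 51 = 15
Common difference d = 15.
First term a = 36.
Formula: S_i = 36 + 15*i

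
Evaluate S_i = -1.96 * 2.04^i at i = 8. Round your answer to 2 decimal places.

S_8 = -1.96 * 2.04^8 ≈ -1.96 * 299.9448 ≈ -587.89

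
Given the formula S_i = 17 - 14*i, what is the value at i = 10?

S_10 = 17 + -14*10 = 17 + -140 = -123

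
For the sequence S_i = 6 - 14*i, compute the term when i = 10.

S_10 = 6 + -14*10 = 6 + -140 = -134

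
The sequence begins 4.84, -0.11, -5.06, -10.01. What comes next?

Differences: -0.11 - 4.84 = -4.95
This is an arithmetic sequence with common difference d = -4.95.
Next term = -10.01 + -4.95 = -14.96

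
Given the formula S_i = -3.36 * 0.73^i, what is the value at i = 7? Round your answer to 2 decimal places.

S_7 = -3.36 * 0.73^7 ≈ -3.36 * 0.1105 ≈ -0.37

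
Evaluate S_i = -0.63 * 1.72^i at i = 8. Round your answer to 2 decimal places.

S_8 = -0.63 * 1.72^8 ≈ -0.63 * 76.5998 ≈ -48.26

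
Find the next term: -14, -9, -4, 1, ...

Differences: -9 - -14 = 5
This is an arithmetic sequence with common difference d = 5.
Next term = 1 + 5 = 6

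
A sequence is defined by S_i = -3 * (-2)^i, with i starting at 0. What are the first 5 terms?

This is a geometric sequence.
i=0: S_0 = -3 * (-2)^0 = -3
i=1: S_1 = -3 * (-2)^1 = 6
i=2: S_2 = -3 * (-2)^2 = -12
i=3: S_3 = -3 * (-2)^3 = 24
i=4: S_4 = -3 * (-2)^4 = -48
The first 5 terms are: [-3, 6, -12, 24, -48]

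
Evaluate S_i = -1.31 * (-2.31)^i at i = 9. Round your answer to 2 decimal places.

S_9 = -1.31 * (-2.31)^9 ≈ -1.31 * -1872.8708 ≈ 2453.46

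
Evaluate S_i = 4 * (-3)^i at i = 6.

S_6 = 4 * (-3)^6 = 4 * 729 = 2916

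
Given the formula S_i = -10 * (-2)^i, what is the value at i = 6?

S_6 = -10 * (-2)^6 = -10 * 64 = -640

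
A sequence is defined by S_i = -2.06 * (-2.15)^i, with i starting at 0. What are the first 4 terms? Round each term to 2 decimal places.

This is a geometric sequence.
i=0: S_0 = -2.06 * (-2.15)^0 = -2.06
i=1: S_1 = -2.06 * (-2.15)^1 ≈ 4.43
i=2: S_2 = -2.06 * (-2.15)^2 ≈ -9.52
i=3: S_3 = -2.06 * (-2.15)^3 ≈ 20.47
The first 4 terms are: [-2.06, 4.43, -9.52, 20.47]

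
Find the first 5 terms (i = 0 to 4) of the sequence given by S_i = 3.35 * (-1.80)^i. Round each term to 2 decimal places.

This is a geometric sequence.
i=0: S_0 = 3.35 * (-1.8)^0 = 3.35
i=1: S_1 = 3.35 * (-1.8)^1 = -6.03
i=2: S_2 = 3.35 * (-1.8)^2 ≈ 10.85
i=3: S_3 = 3.35 * (-1.8)^3 ≈ -19.54
i=4: S_4 = 3.35 * (-1.8)^4 ≈ 35.17
The first 5 terms are: [3.35, -6.03, 10.85, -19.54, 35.17]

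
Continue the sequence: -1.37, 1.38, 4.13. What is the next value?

Differences: 1.38 - -1.37 = 2.75
This is an arithmetic sequence with common difference d = 2.75.
Next term = 4.13 + 2.75 = 6.88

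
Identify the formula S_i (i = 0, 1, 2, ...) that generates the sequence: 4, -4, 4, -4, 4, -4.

Check ratios: -4 / 4 = -1.0
Common ratio r = -1.
First term a = 4.
Formula: S_i = 4 * (-1)^i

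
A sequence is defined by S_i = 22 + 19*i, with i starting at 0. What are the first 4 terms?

This is an arithmetic sequence.
i=0: S_0 = 22 + 19*0 = 22
i=1: S_1 = 22 + 19*1 = 41
i=2: S_2 = 22 + 19*2 = 60
i=3: S_3 = 22 + 19*3 = 79
The first 4 terms are: [22, 41, 60, 79]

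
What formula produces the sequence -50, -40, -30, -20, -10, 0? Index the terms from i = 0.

Check differences: -40 - -50 = 10
-30 - -40 = 10
Common difference d = 10.
First term a = -50.
Formula: S_i = -50 + 10*i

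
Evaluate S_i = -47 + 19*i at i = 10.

S_10 = -47 + 19*10 = -47 + 190 = 143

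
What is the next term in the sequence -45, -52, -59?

Differences: -52 - -45 = -7
This is an arithmetic sequence with common difference d = -7.
Next term = -59 + -7 = -66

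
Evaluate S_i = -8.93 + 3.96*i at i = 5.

S_5 = -8.93 + 3.96*5 = -8.93 + 19.8 = 10.87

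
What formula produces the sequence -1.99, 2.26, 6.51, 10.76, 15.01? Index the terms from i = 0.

Check differences: 2.26 - -1.99 = 4.25
6.51 - 2.26 = 4.25
Common difference d = 4.25.
First term a = -1.99.
Formula: S_i = -1.99 + 4.25*i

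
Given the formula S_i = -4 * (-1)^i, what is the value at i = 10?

S_10 = -4 * (-1)^10 = -4 * 1 = -4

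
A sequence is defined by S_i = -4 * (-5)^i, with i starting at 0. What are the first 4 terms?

This is a geometric sequence.
i=0: S_0 = -4 * (-5)^0 = -4
i=1: S_1 = -4 * (-5)^1 = 20
i=2: S_2 = -4 * (-5)^2 = -100
i=3: S_3 = -4 * (-5)^3 = 500
The first 4 terms are: [-4, 20, -100, 500]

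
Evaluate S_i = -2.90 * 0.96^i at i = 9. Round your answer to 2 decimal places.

S_9 = -2.9 * 0.96^9 ≈ -2.9 * 0.6925 ≈ -2.01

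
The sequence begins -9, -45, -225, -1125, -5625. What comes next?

Ratios: -45 / -9 = 5.0
This is a geometric sequence with common ratio r = 5.
Next term = -5625 * 5 = -28125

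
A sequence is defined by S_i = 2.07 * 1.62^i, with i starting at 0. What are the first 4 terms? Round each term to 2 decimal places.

This is a geometric sequence.
i=0: S_0 = 2.07 * 1.62^0 = 2.07
i=1: S_1 = 2.07 * 1.62^1 ≈ 3.35
i=2: S_2 = 2.07 * 1.62^2 ≈ 5.43
i=3: S_3 = 2.07 * 1.62^3 ≈ 8.8
The first 4 terms are: [2.07, 3.35, 5.43, 8.8]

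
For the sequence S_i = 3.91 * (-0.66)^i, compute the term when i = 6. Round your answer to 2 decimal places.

S_6 = 3.91 * (-0.66)^6 ≈ 3.91 * 0.0827 ≈ 0.32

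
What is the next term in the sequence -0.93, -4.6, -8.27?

Differences: -4.6 - -0.93 = -3.67
This is an arithmetic sequence with common difference d = -3.67.
Next term = -8.27 + -3.67 = -11.94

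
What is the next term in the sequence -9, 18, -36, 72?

Ratios: 18 / -9 = -2.0
This is a geometric sequence with common ratio r = -2.
Next term = 72 * -2 = -144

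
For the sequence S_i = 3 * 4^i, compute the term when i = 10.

S_10 = 3 * 4^10 = 3 * 1048576 = 3145728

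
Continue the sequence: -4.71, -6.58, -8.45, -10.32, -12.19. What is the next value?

Differences: -6.58 - -4.71 = -1.87
This is an arithmetic sequence with common difference d = -1.87.
Next term = -12.19 + -1.87 = -14.06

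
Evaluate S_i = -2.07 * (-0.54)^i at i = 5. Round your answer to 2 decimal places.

S_5 = -2.07 * (-0.54)^5 ≈ -2.07 * -0.0459 ≈ 0.1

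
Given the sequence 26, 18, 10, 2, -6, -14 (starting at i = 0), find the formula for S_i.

Check differences: 18 - 26 = -8
10 - 18 = -8
Common difference d = -8.
First term a = 26.
Formula: S_i = 26 - 8*i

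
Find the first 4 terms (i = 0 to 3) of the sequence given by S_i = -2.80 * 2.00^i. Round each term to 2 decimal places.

This is a geometric sequence.
i=0: S_0 = -2.8 * 2.0^0 = -2.8
i=1: S_1 = -2.8 * 2.0^1 = -5.6
i=2: S_2 = -2.8 * 2.0^2 = -11.2
i=3: S_3 = -2.8 * 2.0^3 = -22.4
The first 4 terms are: [-2.8, -5.6, -11.2, -22.4]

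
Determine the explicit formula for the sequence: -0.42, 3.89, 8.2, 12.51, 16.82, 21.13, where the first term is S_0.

Check differences: 3.89 - -0.42 = 4.31
8.2 - 3.89 = 4.31
Common difference d = 4.31.
First term a = -0.42.
Formula: S_i = -0.42 + 4.31*i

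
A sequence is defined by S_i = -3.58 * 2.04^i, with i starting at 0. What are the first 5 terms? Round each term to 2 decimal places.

This is a geometric sequence.
i=0: S_0 = -3.58 * 2.04^0 = -3.58
i=1: S_1 = -3.58 * 2.04^1 ≈ -7.3
i=2: S_2 = -3.58 * 2.04^2 ≈ -14.9
i=3: S_3 = -3.58 * 2.04^3 ≈ -30.39
i=4: S_4 = -3.58 * 2.04^4 ≈ -62.0
The first 5 terms are: [-3.58, -7.3, -14.9, -30.39, -62.0]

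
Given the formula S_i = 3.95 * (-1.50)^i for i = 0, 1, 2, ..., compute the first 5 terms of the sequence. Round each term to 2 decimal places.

This is a geometric sequence.
i=0: S_0 = 3.95 * (-1.5)^0 = 3.95
i=1: S_1 = 3.95 * (-1.5)^1 ≈ -5.93
i=2: S_2 = 3.95 * (-1.5)^2 ≈ 8.89
i=3: S_3 = 3.95 * (-1.5)^3 ≈ -13.33
i=4: S_4 = 3.95 * (-1.5)^4 ≈ 20.0
The first 5 terms are: [3.95, -5.93, 8.89, -13.33, 20.0]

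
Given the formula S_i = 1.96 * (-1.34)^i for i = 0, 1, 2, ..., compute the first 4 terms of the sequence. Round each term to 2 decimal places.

This is a geometric sequence.
i=0: S_0 = 1.96 * (-1.34)^0 = 1.96
i=1: S_1 = 1.96 * (-1.34)^1 ≈ -2.63
i=2: S_2 = 1.96 * (-1.34)^2 ≈ 3.52
i=3: S_3 = 1.96 * (-1.34)^3 ≈ -4.72
The first 4 terms are: [1.96, -2.63, 3.52, -4.72]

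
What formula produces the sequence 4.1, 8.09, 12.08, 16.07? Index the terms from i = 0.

Check differences: 8.09 - 4.1 = 3.99
12.08 - 8.09 = 3.99
Common difference d = 3.99.
First term a = 4.1.
Formula: S_i = 4.10 + 3.99*i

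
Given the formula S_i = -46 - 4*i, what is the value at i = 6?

S_6 = -46 + -4*6 = -46 + -24 = -70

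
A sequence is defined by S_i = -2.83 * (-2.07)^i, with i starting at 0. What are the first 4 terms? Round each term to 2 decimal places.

This is a geometric sequence.
i=0: S_0 = -2.83 * (-2.07)^0 = -2.83
i=1: S_1 = -2.83 * (-2.07)^1 ≈ 5.86
i=2: S_2 = -2.83 * (-2.07)^2 ≈ -12.13
i=3: S_3 = -2.83 * (-2.07)^3 ≈ 25.1
The first 4 terms are: [-2.83, 5.86, -12.13, 25.1]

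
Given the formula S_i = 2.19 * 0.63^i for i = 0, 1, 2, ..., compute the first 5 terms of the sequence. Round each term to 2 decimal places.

This is a geometric sequence.
i=0: S_0 = 2.19 * 0.63^0 = 2.19
i=1: S_1 = 2.19 * 0.63^1 ≈ 1.38
i=2: S_2 = 2.19 * 0.63^2 ≈ 0.87
i=3: S_3 = 2.19 * 0.63^3 ≈ 0.55
i=4: S_4 = 2.19 * 0.63^4 ≈ 0.34
The first 5 terms are: [2.19, 1.38, 0.87, 0.55, 0.34]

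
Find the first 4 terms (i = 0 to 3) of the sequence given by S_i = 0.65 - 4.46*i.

This is an arithmetic sequence.
i=0: S_0 = 0.65 + -4.46*0 = 0.65
i=1: S_1 = 0.65 + -4.46*1 = -3.81
i=2: S_2 = 0.65 + -4.46*2 = -8.27
i=3: S_3 = 0.65 + -4.46*3 = -12.73
The first 4 terms are: [0.65, -3.81, -8.27, -12.73]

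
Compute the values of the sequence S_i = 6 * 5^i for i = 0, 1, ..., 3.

This is a geometric sequence.
i=0: S_0 = 6 * 5^0 = 6
i=1: S_1 = 6 * 5^1 = 30
i=2: S_2 = 6 * 5^2 = 150
i=3: S_3 = 6 * 5^3 = 750
The first 4 terms are: [6, 30, 150, 750]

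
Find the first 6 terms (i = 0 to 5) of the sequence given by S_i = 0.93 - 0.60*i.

This is an arithmetic sequence.
i=0: S_0 = 0.93 + -0.6*0 = 0.93
i=1: S_1 = 0.93 + -0.6*1 = 0.33
i=2: S_2 = 0.93 + -0.6*2 = -0.27
i=3: S_3 = 0.93 + -0.6*3 = -0.87
i=4: S_4 = 0.93 + -0.6*4 = -1.47
i=5: S_5 = 0.93 + -0.6*5 = -2.07
The first 6 terms are: [0.93, 0.33, -0.27, -0.87, -1.47, -2.07]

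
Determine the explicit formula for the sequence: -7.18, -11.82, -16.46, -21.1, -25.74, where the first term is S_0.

Check differences: -11.82 - -7.18 = -4.64
-16.46 - -11.82 = -4.64
Common difference d = -4.64.
First term a = -7.18.
Formula: S_i = -7.18 - 4.64*i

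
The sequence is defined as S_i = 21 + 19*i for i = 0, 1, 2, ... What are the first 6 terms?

This is an arithmetic sequence.
i=0: S_0 = 21 + 19*0 = 21
i=1: S_1 = 21 + 19*1 = 40
i=2: S_2 = 21 + 19*2 = 59
i=3: S_3 = 21 + 19*3 = 78
i=4: S_4 = 21 + 19*4 = 97
i=5: S_5 = 21 + 19*5 = 116
The first 6 terms are: [21, 40, 59, 78, 97, 116]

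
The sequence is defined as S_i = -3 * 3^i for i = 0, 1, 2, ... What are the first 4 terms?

This is a geometric sequence.
i=0: S_0 = -3 * 3^0 = -3
i=1: S_1 = -3 * 3^1 = -9
i=2: S_2 = -3 * 3^2 = -27
i=3: S_3 = -3 * 3^3 = -81
The first 4 terms are: [-3, -9, -27, -81]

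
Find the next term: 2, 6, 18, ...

Ratios: 6 / 2 = 3.0
This is a geometric sequence with common ratio r = 3.
Next term = 18 * 3 = 54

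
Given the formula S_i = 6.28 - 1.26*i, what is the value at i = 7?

S_7 = 6.28 + -1.26*7 = 6.28 + -8.82 = -2.54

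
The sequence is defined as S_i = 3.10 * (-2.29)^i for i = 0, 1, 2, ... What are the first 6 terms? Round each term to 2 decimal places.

This is a geometric sequence.
i=0: S_0 = 3.1 * (-2.29)^0 = 3.1
i=1: S_1 = 3.1 * (-2.29)^1 ≈ -7.1
i=2: S_2 = 3.1 * (-2.29)^2 ≈ 16.26
i=3: S_3 = 3.1 * (-2.29)^3 ≈ -37.23
i=4: S_4 = 3.1 * (-2.29)^4 ≈ 85.25
i=5: S_5 = 3.1 * (-2.29)^5 ≈ -195.23
The first 6 terms are: [3.1, -7.1, 16.26, -37.23, 85.25, -195.23]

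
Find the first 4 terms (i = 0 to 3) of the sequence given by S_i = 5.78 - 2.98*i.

This is an arithmetic sequence.
i=0: S_0 = 5.78 + -2.98*0 = 5.78
i=1: S_1 = 5.78 + -2.98*1 = 2.8
i=2: S_2 = 5.78 + -2.98*2 = -0.18
i=3: S_3 = 5.78 + -2.98*3 = -3.16
The first 4 terms are: [5.78, 2.8, -0.18, -3.16]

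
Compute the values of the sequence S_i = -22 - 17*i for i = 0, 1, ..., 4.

This is an arithmetic sequence.
i=0: S_0 = -22 + -17*0 = -22
i=1: S_1 = -22 + -17*1 = -39
i=2: S_2 = -22 + -17*2 = -56
i=3: S_3 = -22 + -17*3 = -73
i=4: S_4 = -22 + -17*4 = -90
The first 5 terms are: [-22, -39, -56, -73, -90]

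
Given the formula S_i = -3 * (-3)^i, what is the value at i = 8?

S_8 = -3 * (-3)^8 = -3 * 6561 = -19683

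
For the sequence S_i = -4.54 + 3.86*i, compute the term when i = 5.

S_5 = -4.54 + 3.86*5 = -4.54 + 19.3 = 14.76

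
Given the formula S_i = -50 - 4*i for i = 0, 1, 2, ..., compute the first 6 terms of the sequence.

This is an arithmetic sequence.
i=0: S_0 = -50 + -4*0 = -50
i=1: S_1 = -50 + -4*1 = -54
i=2: S_2 = -50 + -4*2 = -58
i=3: S_3 = -50 + -4*3 = -62
i=4: S_4 = -50 + -4*4 = -66
i=5: S_5 = -50 + -4*5 = -70
The first 6 terms are: [-50, -54, -58, -62, -66, -70]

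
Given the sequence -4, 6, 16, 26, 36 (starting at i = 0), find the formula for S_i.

Check differences: 6 - -4 = 10
16 - 6 = 10
Common difference d = 10.
First term a = -4.
Formula: S_i = -4 + 10*i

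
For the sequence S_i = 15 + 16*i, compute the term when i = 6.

S_6 = 15 + 16*6 = 15 + 96 = 111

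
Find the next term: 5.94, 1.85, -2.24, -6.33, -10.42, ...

Differences: 1.85 - 5.94 = -4.09
This is an arithmetic sequence with common difference d = -4.09.
Next term = -10.42 + -4.09 = -14.51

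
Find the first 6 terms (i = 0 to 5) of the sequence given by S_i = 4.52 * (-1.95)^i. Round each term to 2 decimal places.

This is a geometric sequence.
i=0: S_0 = 4.52 * (-1.95)^0 = 4.52
i=1: S_1 = 4.52 * (-1.95)^1 ≈ -8.81
i=2: S_2 = 4.52 * (-1.95)^2 ≈ 17.19
i=3: S_3 = 4.52 * (-1.95)^3 ≈ -33.52
i=4: S_4 = 4.52 * (-1.95)^4 ≈ 65.35
i=5: S_5 = 4.52 * (-1.95)^5 ≈ -127.44
The first 6 terms are: [4.52, -8.81, 17.19, -33.52, 65.35, -127.44]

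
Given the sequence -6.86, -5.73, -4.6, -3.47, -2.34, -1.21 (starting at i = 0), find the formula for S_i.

Check differences: -5.73 - -6.86 = 1.13
-4.6 - -5.73 = 1.13
Common difference d = 1.13.
First term a = -6.86.
Formula: S_i = -6.86 + 1.13*i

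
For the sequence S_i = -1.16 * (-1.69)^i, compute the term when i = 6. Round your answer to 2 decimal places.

S_6 = -1.16 * (-1.69)^6 ≈ -1.16 * 23.2981 ≈ -27.03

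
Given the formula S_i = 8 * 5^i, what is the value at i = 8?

S_8 = 8 * 5^8 = 8 * 390625 = 3125000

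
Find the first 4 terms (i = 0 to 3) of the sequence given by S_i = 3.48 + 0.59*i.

This is an arithmetic sequence.
i=0: S_0 = 3.48 + 0.59*0 = 3.48
i=1: S_1 = 3.48 + 0.59*1 = 4.07
i=2: S_2 = 3.48 + 0.59*2 = 4.66
i=3: S_3 = 3.48 + 0.59*3 = 5.25
The first 4 terms are: [3.48, 4.07, 4.66, 5.25]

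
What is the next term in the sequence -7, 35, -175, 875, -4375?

Ratios: 35 / -7 = -5.0
This is a geometric sequence with common ratio r = -5.
Next term = -4375 * -5 = 21875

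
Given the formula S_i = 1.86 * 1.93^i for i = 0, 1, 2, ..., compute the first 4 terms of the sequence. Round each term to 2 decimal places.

This is a geometric sequence.
i=0: S_0 = 1.86 * 1.93^0 = 1.86
i=1: S_1 = 1.86 * 1.93^1 ≈ 3.59
i=2: S_2 = 1.86 * 1.93^2 ≈ 6.93
i=3: S_3 = 1.86 * 1.93^3 ≈ 13.37
The first 4 terms are: [1.86, 3.59, 6.93, 13.37]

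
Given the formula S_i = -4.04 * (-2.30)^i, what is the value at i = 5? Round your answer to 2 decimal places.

S_5 = -4.04 * (-2.3)^5 ≈ -4.04 * -64.3634 ≈ 260.03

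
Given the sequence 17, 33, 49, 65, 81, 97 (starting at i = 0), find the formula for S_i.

Check differences: 33 - 17 = 16
49 - 33 = 16
Common difference d = 16.
First term a = 17.
Formula: S_i = 17 + 16*i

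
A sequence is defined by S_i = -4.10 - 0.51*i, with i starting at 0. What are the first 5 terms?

This is an arithmetic sequence.
i=0: S_0 = -4.1 + -0.51*0 = -4.1
i=1: S_1 = -4.1 + -0.51*1 = -4.61
i=2: S_2 = -4.1 + -0.51*2 = -5.12
i=3: S_3 = -4.1 + -0.51*3 = -5.63
i=4: S_4 = -4.1 + -0.51*4 = -6.14
The first 5 terms are: [-4.1, -4.61, -5.12, -5.63, -6.14]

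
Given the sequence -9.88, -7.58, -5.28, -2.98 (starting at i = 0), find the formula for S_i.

Check differences: -7.58 - -9.88 = 2.3
-5.28 - -7.58 = 2.3
Common difference d = 2.3.
First term a = -9.88.
Formula: S_i = -9.88 + 2.30*i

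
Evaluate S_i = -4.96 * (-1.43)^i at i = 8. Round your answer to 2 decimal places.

S_8 = -4.96 * (-1.43)^8 ≈ -4.96 * 17.4859 ≈ -86.73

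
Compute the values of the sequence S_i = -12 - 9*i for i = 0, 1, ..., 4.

This is an arithmetic sequence.
i=0: S_0 = -12 + -9*0 = -12
i=1: S_1 = -12 + -9*1 = -21
i=2: S_2 = -12 + -9*2 = -30
i=3: S_3 = -12 + -9*3 = -39
i=4: S_4 = -12 + -9*4 = -48
The first 5 terms are: [-12, -21, -30, -39, -48]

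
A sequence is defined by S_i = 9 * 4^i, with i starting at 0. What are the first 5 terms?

This is a geometric sequence.
i=0: S_0 = 9 * 4^0 = 9
i=1: S_1 = 9 * 4^1 = 36
i=2: S_2 = 9 * 4^2 = 144
i=3: S_3 = 9 * 4^3 = 576
i=4: S_4 = 9 * 4^4 = 2304
The first 5 terms are: [9, 36, 144, 576, 2304]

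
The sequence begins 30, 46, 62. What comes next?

Differences: 46 - 30 = 16
This is an arithmetic sequence with common difference d = 16.
Next term = 62 + 16 = 78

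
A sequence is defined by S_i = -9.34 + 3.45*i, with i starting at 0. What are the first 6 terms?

This is an arithmetic sequence.
i=0: S_0 = -9.34 + 3.45*0 = -9.34
i=1: S_1 = -9.34 + 3.45*1 = -5.89
i=2: S_2 = -9.34 + 3.45*2 = -2.44
i=3: S_3 = -9.34 + 3.45*3 = 1.01
i=4: S_4 = -9.34 + 3.45*4 = 4.46
i=5: S_5 = -9.34 + 3.45*5 = 7.91
The first 6 terms are: [-9.34, -5.89, -2.44, 1.01, 4.46, 7.91]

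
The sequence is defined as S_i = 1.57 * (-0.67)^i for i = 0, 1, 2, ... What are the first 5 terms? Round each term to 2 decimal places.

This is a geometric sequence.
i=0: S_0 = 1.57 * (-0.67)^0 = 1.57
i=1: S_1 = 1.57 * (-0.67)^1 ≈ -1.05
i=2: S_2 = 1.57 * (-0.67)^2 ≈ 0.7
i=3: S_3 = 1.57 * (-0.67)^3 ≈ -0.47
i=4: S_4 = 1.57 * (-0.67)^4 ≈ 0.32
The first 5 terms are: [1.57, -1.05, 0.7, -0.47, 0.32]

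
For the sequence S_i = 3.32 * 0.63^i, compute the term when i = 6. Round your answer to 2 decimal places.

S_6 = 3.32 * 0.63^6 ≈ 3.32 * 0.0625 ≈ 0.21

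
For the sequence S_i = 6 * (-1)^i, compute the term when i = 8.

S_8 = 6 * (-1)^8 = 6 * 1 = 6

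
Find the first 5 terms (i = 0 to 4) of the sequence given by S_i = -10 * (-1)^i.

This is a geometric sequence.
i=0: S_0 = -10 * (-1)^0 = -10
i=1: S_1 = -10 * (-1)^1 = 10
i=2: S_2 = -10 * (-1)^2 = -10
i=3: S_3 = -10 * (-1)^3 = 10
i=4: S_4 = -10 * (-1)^4 = -10
The first 5 terms are: [-10, 10, -10, 10, -10]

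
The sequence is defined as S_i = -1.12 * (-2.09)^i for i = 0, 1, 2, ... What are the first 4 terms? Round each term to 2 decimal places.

This is a geometric sequence.
i=0: S_0 = -1.12 * (-2.09)^0 = -1.12
i=1: S_1 = -1.12 * (-2.09)^1 ≈ 2.34
i=2: S_2 = -1.12 * (-2.09)^2 ≈ -4.89
i=3: S_3 = -1.12 * (-2.09)^3 ≈ 10.22
The first 4 terms are: [-1.12, 2.34, -4.89, 10.22]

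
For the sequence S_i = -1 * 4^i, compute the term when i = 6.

S_6 = -1 * 4^6 = -1 * 4096 = -4096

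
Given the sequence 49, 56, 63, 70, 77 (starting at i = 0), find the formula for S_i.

Check differences: 56 - 49 = 7
63 - 56 = 7
Common difference d = 7.
First term a = 49.
Formula: S_i = 49 + 7*i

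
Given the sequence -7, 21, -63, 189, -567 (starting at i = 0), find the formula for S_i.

Check ratios: 21 / -7 = -3.0
Common ratio r = -3.
First term a = -7.
Formula: S_i = -7 * (-3)^i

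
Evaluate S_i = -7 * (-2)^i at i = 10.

S_10 = -7 * (-2)^10 = -7 * 1024 = -7168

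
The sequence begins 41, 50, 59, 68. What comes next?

Differences: 50 - 41 = 9
This is an arithmetic sequence with common difference d = 9.
Next term = 68 + 9 = 77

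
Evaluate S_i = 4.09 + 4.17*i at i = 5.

S_5 = 4.09 + 4.17*5 = 4.09 + 20.85 = 24.94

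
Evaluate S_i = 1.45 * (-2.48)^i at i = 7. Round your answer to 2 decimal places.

S_7 = 1.45 * (-2.48)^7 ≈ 1.45 * -576.9813 ≈ -836.62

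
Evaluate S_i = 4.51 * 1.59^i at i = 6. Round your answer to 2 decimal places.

S_6 = 4.51 * 1.59^6 ≈ 4.51 * 16.1578 ≈ 72.87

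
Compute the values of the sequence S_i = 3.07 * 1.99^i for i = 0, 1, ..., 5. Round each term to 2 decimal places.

This is a geometric sequence.
i=0: S_0 = 3.07 * 1.99^0 = 3.07
i=1: S_1 = 3.07 * 1.99^1 ≈ 6.11
i=2: S_2 = 3.07 * 1.99^2 ≈ 12.16
i=3: S_3 = 3.07 * 1.99^3 ≈ 24.19
i=4: S_4 = 3.07 * 1.99^4 ≈ 48.14
i=5: S_5 = 3.07 * 1.99^5 ≈ 95.81
The first 6 terms are: [3.07, 6.11, 12.16, 24.19, 48.14, 95.81]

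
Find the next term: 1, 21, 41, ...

Differences: 21 - 1 = 20
This is an arithmetic sequence with common difference d = 20.
Next term = 41 + 20 = 61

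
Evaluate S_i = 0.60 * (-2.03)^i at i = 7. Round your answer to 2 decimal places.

S_7 = 0.6 * (-2.03)^7 ≈ 0.6 * -142.0601 ≈ -85.24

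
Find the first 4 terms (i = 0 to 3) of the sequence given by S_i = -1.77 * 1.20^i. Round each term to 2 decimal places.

This is a geometric sequence.
i=0: S_0 = -1.77 * 1.2^0 = -1.77
i=1: S_1 = -1.77 * 1.2^1 ≈ -2.12
i=2: S_2 = -1.77 * 1.2^2 ≈ -2.55
i=3: S_3 = -1.77 * 1.2^3 ≈ -3.06
The first 4 terms are: [-1.77, -2.12, -2.55, -3.06]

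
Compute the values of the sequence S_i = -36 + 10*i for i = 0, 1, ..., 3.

This is an arithmetic sequence.
i=0: S_0 = -36 + 10*0 = -36
i=1: S_1 = -36 + 10*1 = -26
i=2: S_2 = -36 + 10*2 = -16
i=3: S_3 = -36 + 10*3 = -6
The first 4 terms are: [-36, -26, -16, -6]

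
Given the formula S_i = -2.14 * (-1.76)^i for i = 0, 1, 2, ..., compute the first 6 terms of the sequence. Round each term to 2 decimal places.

This is a geometric sequence.
i=0: S_0 = -2.14 * (-1.76)^0 = -2.14
i=1: S_1 = -2.14 * (-1.76)^1 ≈ 3.77
i=2: S_2 = -2.14 * (-1.76)^2 ≈ -6.63
i=3: S_3 = -2.14 * (-1.76)^3 ≈ 11.67
i=4: S_4 = -2.14 * (-1.76)^4 ≈ -20.53
i=5: S_5 = -2.14 * (-1.76)^5 ≈ 36.14
The first 6 terms are: [-2.14, 3.77, -6.63, 11.67, -20.53, 36.14]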